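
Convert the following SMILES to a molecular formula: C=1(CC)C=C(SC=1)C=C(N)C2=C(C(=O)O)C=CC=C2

Heavy atoms from the SMILES: 15 C, 1 N, 2 O, 1 S.
Implicit hydrogens by atom environment:
  6 × C (aromatic): 1 H each → 6
  4 × C (aromatic): no H
  2 × C: no H
  1 × C: 3 H
  1 × C: 2 H
  1 × C: 1 H
  1 × N: 2 H
  1 × O: 1 H
  1 × O: no H
  1 × S (aromatic): no H
  Total hydrogens = 15.
Molecular formula: C15H15NO2S

C15H15NO2S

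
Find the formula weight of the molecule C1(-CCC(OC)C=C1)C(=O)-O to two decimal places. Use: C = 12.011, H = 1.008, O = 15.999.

156.18

Molecular formula: C8H12O3.
M = 8×12.011 + 12×1.008 + 3×15.999 = 156.18 g/mol.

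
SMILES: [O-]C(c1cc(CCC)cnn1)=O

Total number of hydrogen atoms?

9

Hydrogens are implicit in SMILES; fill each atom to its normal valence:
  2 × C: 2 H each → 4
  2 × C (aromatic): 1 H each → 2
  2 × C (aromatic): no H
  2 × N (aromatic): no H
  1 × C: 3 H
  1 × C: no H
  1 × O: no H
  1 × O (charge -1): no H
  Total hydrogens = 9.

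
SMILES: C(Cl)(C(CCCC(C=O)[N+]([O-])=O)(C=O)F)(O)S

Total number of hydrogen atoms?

Hydrogens are implicit in SMILES; fill each atom to its normal valence:
  3 × C: 2 H each → 6
  3 × C: 1 H each → 3
  3 × O: no H
  2 × C: no H
  1 × Cl: no H
  1 × F: no H
  1 × N (charge +1): no H
  1 × O: 1 H
  1 × O (charge -1): no H
  1 × S: 1 H
  Total hydrogens = 11.

11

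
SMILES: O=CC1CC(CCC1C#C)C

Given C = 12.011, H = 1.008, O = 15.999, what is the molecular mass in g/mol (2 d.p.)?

Molecular formula: C10H14O.
M = 10×12.011 + 14×1.008 + 1×15.999 = 150.22 g/mol.

150.22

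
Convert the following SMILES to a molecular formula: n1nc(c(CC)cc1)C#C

Heavy atoms from the SMILES: 8 C, 2 N.
Implicit hydrogens by atom environment:
  2 × C (aromatic): 1 H each → 2
  2 × C (aromatic): no H
  2 × N (aromatic): no H
  1 × C: 3 H
  1 × C: 2 H
  1 × C: 1 H
  1 × C: no H
  Total hydrogens = 8.
Molecular formula: C8H8N2

C8H8N2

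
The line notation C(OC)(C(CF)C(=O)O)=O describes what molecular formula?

Heavy atoms from the SMILES: 5 C, 1 F, 4 O.
Implicit hydrogens by atom environment:
  3 × O: no H
  2 × C: no H
  1 × C: 3 H
  1 × C: 2 H
  1 × C: 1 H
  1 × F: no H
  1 × O: 1 H
  Total hydrogens = 7.
Molecular formula: C5H7FO4

C5H7FO4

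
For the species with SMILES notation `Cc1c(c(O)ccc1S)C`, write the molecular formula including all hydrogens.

C8H10OS

Heavy atoms from the SMILES: 8 C, 1 O, 1 S.
Implicit hydrogens by atom environment:
  4 × C (aromatic): no H
  2 × C: 3 H each → 6
  2 × C (aromatic): 1 H each → 2
  1 × O: 1 H
  1 × S: 1 H
  Total hydrogens = 10.
Molecular formula: C8H10OS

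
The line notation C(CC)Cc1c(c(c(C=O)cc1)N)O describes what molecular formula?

Heavy atoms from the SMILES: 11 C, 1 N, 2 O.
Implicit hydrogens by atom environment:
  4 × C (aromatic): no H
  3 × C: 2 H each → 6
  2 × C (aromatic): 1 H each → 2
  1 × C: 3 H
  1 × C: 1 H
  1 × N: 2 H
  1 × O: 1 H
  1 × O: no H
  Total hydrogens = 15.
Molecular formula: C11H15NO2

C11H15NO2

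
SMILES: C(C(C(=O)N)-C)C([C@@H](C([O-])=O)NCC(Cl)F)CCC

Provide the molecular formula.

Heavy atoms from the SMILES: 12 C, 1 Cl, 1 F, 2 N, 3 O.
Implicit hydrogens by atom environment:
  4 × C: 2 H each → 8
  4 × C: 1 H each → 4
  2 × C: 3 H each → 6
  2 × C: no H
  2 × O: no H
  1 × Cl: no H
  1 × F: no H
  1 × N: 2 H
  1 × N: 1 H
  1 × O (charge -1): no H
  Total hydrogens = 21.
Net charge -1.
Molecular formula: C12H21ClFN2O3-

C12H21ClFN2O3-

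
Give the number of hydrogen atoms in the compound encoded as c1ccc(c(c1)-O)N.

Hydrogens are implicit in SMILES; fill each atom to its normal valence:
  4 × C (aromatic): 1 H each → 4
  2 × C (aromatic): no H
  1 × N: 2 H
  1 × O: 1 H
  Total hydrogens = 7.

7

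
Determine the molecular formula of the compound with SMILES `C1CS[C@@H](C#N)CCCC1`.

Heavy atoms from the SMILES: 8 C, 1 N, 1 S.
Implicit hydrogens by atom environment:
  6 × C: 2 H each → 12
  1 × C: 1 H
  1 × C: no H
  1 × N: no H
  1 × S: no H
  Total hydrogens = 13.
Molecular formula: C8H13NS

C8H13NS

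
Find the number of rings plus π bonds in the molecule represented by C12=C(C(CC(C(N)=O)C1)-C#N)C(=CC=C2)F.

8

Molecular formula from the SMILES: C12H11FN2O.
DoU = (2C + 2 + N − H − X)/2 = (2·12 + 2 + 2 − 11 − 1)/2 = 16/2 = 8.
(Structurally: 2 ring(s) + 6 π bond(s) = 8.)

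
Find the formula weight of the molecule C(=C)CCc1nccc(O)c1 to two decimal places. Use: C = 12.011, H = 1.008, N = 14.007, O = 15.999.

149.19

Molecular formula: C9H11NO.
M = 9×12.011 + 11×1.008 + 1×14.007 + 1×15.999 = 149.19 g/mol.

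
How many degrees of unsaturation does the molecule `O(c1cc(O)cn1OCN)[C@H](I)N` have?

Molecular formula from the SMILES: C6H10IN3O3.
DoU = (2C + 2 + N − H − X)/2 = (2·6 + 2 + 3 − 10 − 1)/2 = 6/2 = 3.
(Structurally: 1 ring(s) + 2 π bond(s) = 3.)

3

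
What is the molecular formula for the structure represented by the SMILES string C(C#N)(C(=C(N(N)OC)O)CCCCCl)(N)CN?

C10H20ClN5O2

Heavy atoms from the SMILES: 10 C, 1 Cl, 5 N, 2 O.
Implicit hydrogens by atom environment:
  5 × C: 2 H each → 10
  4 × C: no H
  3 × N: 2 H each → 6
  2 × N: no H
  1 × C: 3 H
  1 × Cl: no H
  1 × O: 1 H
  1 × O: no H
  Total hydrogens = 20.
Molecular formula: C10H20ClN5O2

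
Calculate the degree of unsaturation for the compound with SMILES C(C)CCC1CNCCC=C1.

2

Molecular formula from the SMILES: C10H19N.
DoU = (2C + 2 + N − H − X)/2 = (2·10 + 2 + 1 − 19 − 0)/2 = 4/2 = 2.
(Structurally: 1 ring(s) + 1 π bond(s) = 2.)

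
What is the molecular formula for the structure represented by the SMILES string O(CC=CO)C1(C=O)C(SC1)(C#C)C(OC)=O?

Heavy atoms from the SMILES: 11 C, 5 O, 1 S.
Implicit hydrogens by atom environment:
  4 × C: 1 H each → 4
  4 × C: no H
  4 × O: no H
  2 × C: 2 H each → 4
  1 × C: 3 H
  1 × O: 1 H
  1 × S: no H
  Total hydrogens = 12.
Molecular formula: C11H12O5S

C11H12O5S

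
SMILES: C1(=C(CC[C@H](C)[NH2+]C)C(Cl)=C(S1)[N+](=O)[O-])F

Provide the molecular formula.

C9H13ClFN2O2S+

Heavy atoms from the SMILES: 9 C, 1 Cl, 1 F, 2 N, 2 O, 1 S.
Implicit hydrogens by atom environment:
  4 × C (aromatic): no H
  2 × C: 3 H each → 6
  2 × C: 2 H each → 4
  1 × C: 1 H
  1 × Cl: no H
  1 × F: no H
  1 × N (charge +1): 2 H
  1 × N (charge +1): no H
  1 × O: no H
  1 × O (charge -1): no H
  1 × S (aromatic): no H
  Total hydrogens = 13.
Net charge +1.
Molecular formula: C9H13ClFN2O2S+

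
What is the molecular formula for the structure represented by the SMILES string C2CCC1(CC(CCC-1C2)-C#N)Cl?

Heavy atoms from the SMILES: 11 C, 1 Cl, 1 N.
Implicit hydrogens by atom environment:
  7 × C: 2 H each → 14
  2 × C: 1 H each → 2
  2 × C: no H
  1 × Cl: no H
  1 × N: no H
  Total hydrogens = 16.
Molecular formula: C11H16ClN

C11H16ClN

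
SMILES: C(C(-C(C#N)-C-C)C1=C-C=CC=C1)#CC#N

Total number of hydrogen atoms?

Hydrogens are implicit in SMILES; fill each atom to its normal valence:
  5 × C (aromatic): 1 H each → 5
  4 × C: no H
  2 × C: 1 H each → 2
  2 × N: no H
  1 × C: 3 H
  1 × C: 2 H
  1 × C (aromatic): no H
  Total hydrogens = 12.

12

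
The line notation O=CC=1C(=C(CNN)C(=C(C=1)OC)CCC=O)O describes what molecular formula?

C12H16N2O4

Heavy atoms from the SMILES: 12 C, 2 N, 4 O.
Implicit hydrogens by atom environment:
  5 × C (aromatic): no H
  3 × C: 2 H each → 6
  3 × O: no H
  2 × C: 1 H each → 2
  1 × C: 3 H
  1 × C (aromatic): 1 H
  1 × N: 2 H
  1 × N: 1 H
  1 × O: 1 H
  Total hydrogens = 16.
Molecular formula: C12H16N2O4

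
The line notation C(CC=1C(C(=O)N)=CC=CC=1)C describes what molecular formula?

Heavy atoms from the SMILES: 10 C, 1 N, 1 O.
Implicit hydrogens by atom environment:
  4 × C (aromatic): 1 H each → 4
  2 × C: 2 H each → 4
  2 × C (aromatic): no H
  1 × C: 3 H
  1 × C: no H
  1 × N: 2 H
  1 × O: no H
  Total hydrogens = 13.
Molecular formula: C10H13NO

C10H13NO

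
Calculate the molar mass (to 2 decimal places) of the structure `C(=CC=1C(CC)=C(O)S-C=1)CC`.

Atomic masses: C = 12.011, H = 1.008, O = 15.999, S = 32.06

Molecular formula: C10H14OS.
M = 10×12.011 + 14×1.008 + 1×15.999 + 1×32.06 = 182.28 g/mol.

182.28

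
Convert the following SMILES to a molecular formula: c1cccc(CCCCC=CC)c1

Heavy atoms from the SMILES: 13 C.
Implicit hydrogens by atom environment:
  5 × C (aromatic): 1 H each → 5
  4 × C: 2 H each → 8
  2 × C: 1 H each → 2
  1 × C: 3 H
  1 × C (aromatic): no H
  Total hydrogens = 18.
Molecular formula: C13H18

C13H18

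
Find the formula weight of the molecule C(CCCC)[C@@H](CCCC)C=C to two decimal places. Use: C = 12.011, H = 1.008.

168.32

Molecular formula: C12H24.
M = 12×12.011 + 24×1.008 = 168.32 g/mol.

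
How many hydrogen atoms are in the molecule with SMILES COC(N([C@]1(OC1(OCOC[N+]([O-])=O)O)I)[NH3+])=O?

Hydrogens are implicit in SMILES; fill each atom to its normal valence:
  6 × O: no H
  3 × C: no H
  2 × C: 2 H each → 4
  1 × C: 3 H
  1 × I: no H
  1 × N (charge +1): 3 H
  1 × N: no H
  1 × N (charge +1): no H
  1 × O: 1 H
  1 × O (charge -1): no H
  Total hydrogens = 11.

11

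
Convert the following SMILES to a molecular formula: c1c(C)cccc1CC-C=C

C11H14

Heavy atoms from the SMILES: 11 C.
Implicit hydrogens by atom environment:
  4 × C (aromatic): 1 H each → 4
  3 × C: 2 H each → 6
  2 × C (aromatic): no H
  1 × C: 3 H
  1 × C: 1 H
  Total hydrogens = 14.
Molecular formula: C11H14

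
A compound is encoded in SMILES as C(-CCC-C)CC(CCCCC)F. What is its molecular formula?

C12H25F

Heavy atoms from the SMILES: 12 C, 1 F.
Implicit hydrogens by atom environment:
  9 × C: 2 H each → 18
  2 × C: 3 H each → 6
  1 × C: 1 H
  1 × F: no H
  Total hydrogens = 25.
Molecular formula: C12H25F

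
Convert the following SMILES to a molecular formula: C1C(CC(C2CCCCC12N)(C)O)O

C11H21NO2

Heavy atoms from the SMILES: 11 C, 1 N, 2 O.
Implicit hydrogens by atom environment:
  6 × C: 2 H each → 12
  2 × C: 1 H each → 2
  2 × C: no H
  2 × O: 1 H each → 2
  1 × C: 3 H
  1 × N: 2 H
  Total hydrogens = 21.
Molecular formula: C11H21NO2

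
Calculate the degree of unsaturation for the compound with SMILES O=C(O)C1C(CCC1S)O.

Molecular formula from the SMILES: C6H10O3S.
DoU = (2C + 2 + N − H − X)/2 = (2·6 + 2 + 0 − 10 − 0)/2 = 4/2 = 2.
(Structurally: 1 ring(s) + 1 π bond(s) = 2.)

2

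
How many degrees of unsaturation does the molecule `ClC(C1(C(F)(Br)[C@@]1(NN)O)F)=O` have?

Molecular formula from the SMILES: C4H4BrClF2N2O2.
DoU = (2C + 2 + N − H − X)/2 = (2·4 + 2 + 2 − 4 − 4)/2 = 4/2 = 2.
(Structurally: 1 ring(s) + 1 π bond(s) = 2.)

2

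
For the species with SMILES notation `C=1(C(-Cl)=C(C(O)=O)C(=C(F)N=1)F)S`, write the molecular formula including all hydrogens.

Heavy atoms from the SMILES: 6 C, 1 Cl, 2 F, 1 N, 2 O, 1 S.
Implicit hydrogens by atom environment:
  5 × C (aromatic): no H
  2 × F: no H
  1 × C: no H
  1 × Cl: no H
  1 × N (aromatic): no H
  1 × O: 1 H
  1 × O: no H
  1 × S: 1 H
  Total hydrogens = 2.
Molecular formula: C6H2ClF2NO2S

C6H2ClF2NO2S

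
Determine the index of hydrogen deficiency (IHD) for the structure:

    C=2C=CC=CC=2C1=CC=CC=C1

Molecular formula from the SMILES: C12H10.
DoU = (2C + 2 + N − H − X)/2 = (2·12 + 2 + 0 − 10 − 0)/2 = 16/2 = 8.
(Structurally: 2 ring(s) + 6 π bond(s) = 8.)

8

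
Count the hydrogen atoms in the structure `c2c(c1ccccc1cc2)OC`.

Hydrogens are implicit in SMILES; fill each atom to its normal valence:
  7 × C (aromatic): 1 H each → 7
  3 × C (aromatic): no H
  1 × C: 3 H
  1 × O: no H
  Total hydrogens = 10.

10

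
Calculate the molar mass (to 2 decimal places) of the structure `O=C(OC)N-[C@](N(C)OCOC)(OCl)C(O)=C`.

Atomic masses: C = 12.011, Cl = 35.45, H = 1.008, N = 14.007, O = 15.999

Molecular formula: C8H15ClN2O6.
M = 8×12.011 + 1×35.45 + 15×1.008 + 2×14.007 + 6×15.999 = 270.67 g/mol.

270.67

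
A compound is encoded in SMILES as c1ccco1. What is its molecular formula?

Heavy atoms from the SMILES: 4 C, 1 O.
Implicit hydrogens by atom environment:
  4 × C (aromatic): 1 H each → 4
  1 × O (aromatic): no H
  Total hydrogens = 4.
Molecular formula: C4H4O

C4H4O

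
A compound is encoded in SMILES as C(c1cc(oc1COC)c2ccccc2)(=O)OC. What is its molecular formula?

C14H14O4

Heavy atoms from the SMILES: 14 C, 4 O.
Implicit hydrogens by atom environment:
  6 × C (aromatic): 1 H each → 6
  4 × C (aromatic): no H
  3 × O: no H
  2 × C: 3 H each → 6
  1 × C: 2 H
  1 × C: no H
  1 × O (aromatic): no H
  Total hydrogens = 14.
Molecular formula: C14H14O4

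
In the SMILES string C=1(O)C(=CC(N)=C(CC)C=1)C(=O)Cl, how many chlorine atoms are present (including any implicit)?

1

The symbol for chlorine appears 1 time in the SMILES.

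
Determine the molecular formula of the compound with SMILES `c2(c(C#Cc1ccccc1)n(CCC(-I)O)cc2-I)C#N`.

Heavy atoms from the SMILES: 16 C, 2 I, 2 N, 1 O.
Implicit hydrogens by atom environment:
  6 × C (aromatic): 1 H each → 6
  4 × C (aromatic): no H
  3 × C: no H
  2 × C: 2 H each → 4
  2 × I: no H
  1 × C: 1 H
  1 × N (aromatic): no H
  1 × N: no H
  1 × O: 1 H
  Total hydrogens = 12.
Molecular formula: C16H12I2N2O

C16H12I2N2O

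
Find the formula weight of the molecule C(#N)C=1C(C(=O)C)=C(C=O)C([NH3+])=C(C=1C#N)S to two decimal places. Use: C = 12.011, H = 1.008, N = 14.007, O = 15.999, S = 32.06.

246.26

Molecular formula: C11H8N3O2S+.
M = 11×12.011 + 8×1.008 + 3×14.007 + 2×15.999 + 1×32.06 = 246.26 g/mol.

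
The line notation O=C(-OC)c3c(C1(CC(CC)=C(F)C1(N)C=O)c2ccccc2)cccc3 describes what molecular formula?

C22H22FNO3

Heavy atoms from the SMILES: 22 C, 1 F, 1 N, 3 O.
Implicit hydrogens by atom environment:
  9 × C (aromatic): 1 H each → 9
  5 × C: no H
  3 × C (aromatic): no H
  3 × O: no H
  2 × C: 3 H each → 6
  2 × C: 2 H each → 4
  1 × C: 1 H
  1 × F: no H
  1 × N: 2 H
  Total hydrogens = 22.
Molecular formula: C22H22FNO3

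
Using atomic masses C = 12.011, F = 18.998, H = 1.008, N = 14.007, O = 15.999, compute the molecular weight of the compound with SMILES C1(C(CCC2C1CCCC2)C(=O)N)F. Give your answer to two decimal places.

199.27

Molecular formula: C11H18FNO.
M = 11×12.011 + 1×18.998 + 18×1.008 + 1×14.007 + 1×15.999 = 199.27 g/mol.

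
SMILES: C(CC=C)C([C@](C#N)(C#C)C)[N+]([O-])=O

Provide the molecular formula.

C10H12N2O2

Heavy atoms from the SMILES: 10 C, 2 N, 2 O.
Implicit hydrogens by atom environment:
  3 × C: 2 H each → 6
  3 × C: 1 H each → 3
  3 × C: no H
  1 × C: 3 H
  1 × N (charge +1): no H
  1 × N: no H
  1 × O: no H
  1 × O (charge -1): no H
  Total hydrogens = 12.
Molecular formula: C10H12N2O2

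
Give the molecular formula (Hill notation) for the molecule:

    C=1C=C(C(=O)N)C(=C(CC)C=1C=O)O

C10H11NO3

Heavy atoms from the SMILES: 10 C, 1 N, 3 O.
Implicit hydrogens by atom environment:
  4 × C (aromatic): no H
  2 × C (aromatic): 1 H each → 2
  2 × O: no H
  1 × C: 3 H
  1 × C: 2 H
  1 × C: 1 H
  1 × C: no H
  1 × N: 2 H
  1 × O: 1 H
  Total hydrogens = 11.
Molecular formula: C10H11NO3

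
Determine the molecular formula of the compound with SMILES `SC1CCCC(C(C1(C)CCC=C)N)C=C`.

C14H25NS

Heavy atoms from the SMILES: 14 C, 1 N, 1 S.
Implicit hydrogens by atom environment:
  7 × C: 2 H each → 14
  5 × C: 1 H each → 5
  1 × C: 3 H
  1 × C: no H
  1 × N: 2 H
  1 × S: 1 H
  Total hydrogens = 25.
Molecular formula: C14H25NS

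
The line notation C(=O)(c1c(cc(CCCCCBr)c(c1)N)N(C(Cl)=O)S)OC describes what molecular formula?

Heavy atoms from the SMILES: 1 Br, 14 C, 1 Cl, 2 N, 3 O, 1 S.
Implicit hydrogens by atom environment:
  5 × C: 2 H each → 10
  4 × C (aromatic): no H
  3 × O: no H
  2 × C (aromatic): 1 H each → 2
  2 × C: no H
  1 × Br: no H
  1 × C: 3 H
  1 × Cl: no H
  1 × N: 2 H
  1 × N: no H
  1 × S: 1 H
  Total hydrogens = 18.
Molecular formula: C14H18BrClN2O3S

C14H18BrClN2O3S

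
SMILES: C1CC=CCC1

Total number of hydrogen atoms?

Hydrogens are implicit in SMILES; fill each atom to its normal valence:
  4 × C: 2 H each → 8
  2 × C: 1 H each → 2
  Total hydrogens = 10.

10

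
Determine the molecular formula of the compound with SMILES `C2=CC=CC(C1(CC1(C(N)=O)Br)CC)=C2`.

Heavy atoms from the SMILES: 1 Br, 12 C, 1 N, 1 O.
Implicit hydrogens by atom environment:
  5 × C (aromatic): 1 H each → 5
  3 × C: no H
  2 × C: 2 H each → 4
  1 × Br: no H
  1 × C: 3 H
  1 × C (aromatic): no H
  1 × N: 2 H
  1 × O: no H
  Total hydrogens = 14.
Molecular formula: C12H14BrNO

C12H14BrNO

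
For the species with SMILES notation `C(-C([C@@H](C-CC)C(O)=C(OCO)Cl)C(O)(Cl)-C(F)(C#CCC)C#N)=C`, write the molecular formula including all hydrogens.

C17H22Cl2FNO4

Heavy atoms from the SMILES: 17 C, 2 Cl, 1 F, 1 N, 4 O.
Implicit hydrogens by atom environment:
  7 × C: no H
  5 × C: 2 H each → 10
  3 × C: 1 H each → 3
  3 × O: 1 H each → 3
  2 × C: 3 H each → 6
  2 × Cl: no H
  1 × F: no H
  1 × N: no H
  1 × O: no H
  Total hydrogens = 22.
Molecular formula: C17H22Cl2FNO4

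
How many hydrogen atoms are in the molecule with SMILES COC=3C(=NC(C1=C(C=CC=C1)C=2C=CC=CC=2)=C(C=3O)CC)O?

Hydrogens are implicit in SMILES; fill each atom to its normal valence:
  9 × C (aromatic): 1 H each → 9
  8 × C (aromatic): no H
  2 × C: 3 H each → 6
  2 × O: 1 H each → 2
  1 × C: 2 H
  1 × N (aromatic): no H
  1 × O: no H
  Total hydrogens = 19.

19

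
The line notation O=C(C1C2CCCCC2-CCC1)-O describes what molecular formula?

C11H18O2

Heavy atoms from the SMILES: 11 C, 2 O.
Implicit hydrogens by atom environment:
  7 × C: 2 H each → 14
  3 × C: 1 H each → 3
  1 × C: no H
  1 × O: 1 H
  1 × O: no H
  Total hydrogens = 18.
Molecular formula: C11H18O2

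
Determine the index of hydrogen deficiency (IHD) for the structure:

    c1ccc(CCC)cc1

4

Molecular formula from the SMILES: C9H12.
DoU = (2C + 2 + N − H − X)/2 = (2·9 + 2 + 0 − 12 − 0)/2 = 8/2 = 4.
(Structurally: 1 ring(s) + 3 π bond(s) = 4.)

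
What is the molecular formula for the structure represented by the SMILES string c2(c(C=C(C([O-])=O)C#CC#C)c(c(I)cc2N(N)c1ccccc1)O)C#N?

Heavy atoms from the SMILES: 20 C, 1 I, 3 N, 3 O.
Implicit hydrogens by atom environment:
  6 × C (aromatic): 1 H each → 6
  6 × C (aromatic): no H
  6 × C: no H
  2 × C: 1 H each → 2
  2 × N: no H
  1 × I: no H
  1 × N: 2 H
  1 × O: 1 H
  1 × O: no H
  1 × O (charge -1): no H
  Total hydrogens = 11.
Net charge -1.
Molecular formula: C20H11IN3O3-

C20H11IN3O3-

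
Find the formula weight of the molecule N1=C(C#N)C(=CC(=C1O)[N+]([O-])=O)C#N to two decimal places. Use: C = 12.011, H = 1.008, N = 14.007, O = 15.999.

190.12

Molecular formula: C7H2N4O3.
M = 7×12.011 + 2×1.008 + 4×14.007 + 3×15.999 = 190.12 g/mol.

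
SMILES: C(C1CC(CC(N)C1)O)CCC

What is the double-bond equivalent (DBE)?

Molecular formula from the SMILES: C10H21NO.
DoU = (2C + 2 + N − H − X)/2 = (2·10 + 2 + 1 − 21 − 0)/2 = 2/2 = 1.
(Structurally: 1 ring(s) + 0 π bond(s) = 1.)

1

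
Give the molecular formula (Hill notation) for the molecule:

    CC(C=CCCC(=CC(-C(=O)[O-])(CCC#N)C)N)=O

Heavy atoms from the SMILES: 14 C, 2 N, 3 O.
Implicit hydrogens by atom environment:
  5 × C: no H
  4 × C: 2 H each → 8
  3 × C: 1 H each → 3
  2 × C: 3 H each → 6
  2 × O: no H
  1 × N: 2 H
  1 × N: no H
  1 × O (charge -1): no H
  Total hydrogens = 19.
Net charge -1.
Molecular formula: C14H19N2O3-

C14H19N2O3-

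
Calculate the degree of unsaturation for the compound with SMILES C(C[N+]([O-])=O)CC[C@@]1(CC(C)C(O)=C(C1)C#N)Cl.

Molecular formula from the SMILES: C12H17ClN2O3.
DoU = (2C + 2 + N − H − X)/2 = (2·12 + 2 + 2 − 17 − 1)/2 = 10/2 = 5.
(Structurally: 1 ring(s) + 4 π bond(s) = 5.)

5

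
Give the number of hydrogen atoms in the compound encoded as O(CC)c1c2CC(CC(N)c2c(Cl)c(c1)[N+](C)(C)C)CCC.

30

Hydrogens are implicit in SMILES; fill each atom to its normal valence:
  5 × C: 3 H each → 15
  5 × C: 2 H each → 10
  5 × C (aromatic): no H
  2 × C: 1 H each → 2
  1 × C (aromatic): 1 H
  1 × Cl: no H
  1 × N: 2 H
  1 × N (charge +1): no H
  1 × O: no H
  Total hydrogens = 30.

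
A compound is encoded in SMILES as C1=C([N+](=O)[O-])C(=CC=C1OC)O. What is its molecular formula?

C7H7NO4

Heavy atoms from the SMILES: 7 C, 1 N, 4 O.
Implicit hydrogens by atom environment:
  3 × C (aromatic): 1 H each → 3
  3 × C (aromatic): no H
  2 × O: no H
  1 × C: 3 H
  1 × N (charge +1): no H
  1 × O: 1 H
  1 × O (charge -1): no H
  Total hydrogens = 7.
Molecular formula: C7H7NO4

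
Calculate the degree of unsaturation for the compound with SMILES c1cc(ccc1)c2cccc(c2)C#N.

10

Molecular formula from the SMILES: C13H9N.
DoU = (2C + 2 + N − H − X)/2 = (2·13 + 2 + 1 − 9 − 0)/2 = 20/2 = 10.
(Structurally: 2 ring(s) + 8 π bond(s) = 10.)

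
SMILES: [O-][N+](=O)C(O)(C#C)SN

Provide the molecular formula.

C3H4N2O3S

Heavy atoms from the SMILES: 3 C, 2 N, 3 O, 1 S.
Implicit hydrogens by atom environment:
  2 × C: no H
  1 × C: 1 H
  1 × N: 2 H
  1 × N (charge +1): no H
  1 × O: 1 H
  1 × O: no H
  1 × O (charge -1): no H
  1 × S: no H
  Total hydrogens = 4.
Molecular formula: C3H4N2O3S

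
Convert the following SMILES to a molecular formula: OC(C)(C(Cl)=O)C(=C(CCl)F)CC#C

C9H9Cl2FO2

Heavy atoms from the SMILES: 9 C, 2 Cl, 1 F, 2 O.
Implicit hydrogens by atom environment:
  5 × C: no H
  2 × C: 2 H each → 4
  2 × Cl: no H
  1 × C: 3 H
  1 × C: 1 H
  1 × F: no H
  1 × O: 1 H
  1 × O: no H
  Total hydrogens = 9.
Molecular formula: C9H9Cl2FO2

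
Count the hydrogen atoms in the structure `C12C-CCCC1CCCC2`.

18

Hydrogens are implicit in SMILES; fill each atom to its normal valence:
  8 × C: 2 H each → 16
  2 × C: 1 H each → 2
  Total hydrogens = 18.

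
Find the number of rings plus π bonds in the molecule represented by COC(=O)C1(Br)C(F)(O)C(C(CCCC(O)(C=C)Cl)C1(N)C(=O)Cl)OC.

4

Molecular formula from the SMILES: C15H21BrCl2FNO6.
DoU = (2C + 2 + N − H − X)/2 = (2·15 + 2 + 1 − 21 − 4)/2 = 8/2 = 4.
(Structurally: 1 ring(s) + 3 π bond(s) = 4.)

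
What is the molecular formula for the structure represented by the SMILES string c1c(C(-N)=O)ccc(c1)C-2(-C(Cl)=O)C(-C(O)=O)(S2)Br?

C11H7BrClNO4S

Heavy atoms from the SMILES: 1 Br, 11 C, 1 Cl, 1 N, 4 O, 1 S.
Implicit hydrogens by atom environment:
  5 × C: no H
  4 × C (aromatic): 1 H each → 4
  3 × O: no H
  2 × C (aromatic): no H
  1 × Br: no H
  1 × Cl: no H
  1 × N: 2 H
  1 × O: 1 H
  1 × S: no H
  Total hydrogens = 7.
Molecular formula: C11H7BrClNO4S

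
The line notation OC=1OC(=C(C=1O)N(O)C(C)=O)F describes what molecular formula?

C6H6FNO5

Heavy atoms from the SMILES: 6 C, 1 F, 1 N, 5 O.
Implicit hydrogens by atom environment:
  4 × C (aromatic): no H
  3 × O: 1 H each → 3
  1 × C: 3 H
  1 × C: no H
  1 × F: no H
  1 × N: no H
  1 × O (aromatic): no H
  1 × O: no H
  Total hydrogens = 6.
Molecular formula: C6H6FNO5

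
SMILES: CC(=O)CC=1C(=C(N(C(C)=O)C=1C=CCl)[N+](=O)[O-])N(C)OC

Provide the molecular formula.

Heavy atoms from the SMILES: 13 C, 1 Cl, 3 N, 5 O.
Implicit hydrogens by atom environment:
  4 × C: 3 H each → 12
  4 × C (aromatic): no H
  4 × O: no H
  2 × C: 1 H each → 2
  2 × C: no H
  1 × C: 2 H
  1 × Cl: no H
  1 × N (aromatic): no H
  1 × N (charge +1): no H
  1 × N: no H
  1 × O (charge -1): no H
  Total hydrogens = 16.
Molecular formula: C13H16ClN3O5

C13H16ClN3O5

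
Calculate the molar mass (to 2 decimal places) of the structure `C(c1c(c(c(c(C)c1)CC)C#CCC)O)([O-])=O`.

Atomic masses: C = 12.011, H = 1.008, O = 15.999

Molecular formula: C14H15O3-.
M = 14×12.011 + 15×1.008 + 3×15.999 = 231.27 g/mol.

231.27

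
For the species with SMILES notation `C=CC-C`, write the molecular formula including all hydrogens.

C4H8

Heavy atoms from the SMILES: 4 C.
Implicit hydrogens by atom environment:
  2 × C: 2 H each → 4
  1 × C: 3 H
  1 × C: 1 H
  Total hydrogens = 8.
Molecular formula: C4H8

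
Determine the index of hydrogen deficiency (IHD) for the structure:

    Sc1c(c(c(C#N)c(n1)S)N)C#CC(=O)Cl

9

Molecular formula from the SMILES: C9H4ClN3OS2.
DoU = (2C + 2 + N − H − X)/2 = (2·9 + 2 + 3 − 4 − 1)/2 = 18/2 = 9.
(Structurally: 1 ring(s) + 8 π bond(s) = 9.)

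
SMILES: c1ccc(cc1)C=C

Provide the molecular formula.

Heavy atoms from the SMILES: 8 C.
Implicit hydrogens by atom environment:
  5 × C (aromatic): 1 H each → 5
  1 × C: 2 H
  1 × C: 1 H
  1 × C (aromatic): no H
  Total hydrogens = 8.
Molecular formula: C8H8

C8H8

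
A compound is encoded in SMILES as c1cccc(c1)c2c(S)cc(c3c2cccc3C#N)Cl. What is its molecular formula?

Heavy atoms from the SMILES: 17 C, 1 Cl, 1 N, 1 S.
Implicit hydrogens by atom environment:
  9 × C (aromatic): 1 H each → 9
  7 × C (aromatic): no H
  1 × C: no H
  1 × Cl: no H
  1 × N: no H
  1 × S: 1 H
  Total hydrogens = 10.
Molecular formula: C17H10ClNS

C17H10ClNS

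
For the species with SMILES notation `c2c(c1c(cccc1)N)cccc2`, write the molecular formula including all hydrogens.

C12H11N

Heavy atoms from the SMILES: 12 C, 1 N.
Implicit hydrogens by atom environment:
  9 × C (aromatic): 1 H each → 9
  3 × C (aromatic): no H
  1 × N: 2 H
  Total hydrogens = 11.
Molecular formula: C12H11N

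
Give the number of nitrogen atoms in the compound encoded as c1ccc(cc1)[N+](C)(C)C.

1

The symbol for nitrogen appears 1 time in the SMILES.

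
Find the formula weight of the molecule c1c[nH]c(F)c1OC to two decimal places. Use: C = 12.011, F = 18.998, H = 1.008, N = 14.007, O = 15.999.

115.11

Molecular formula: C5H6FNO.
M = 5×12.011 + 1×18.998 + 6×1.008 + 1×14.007 + 1×15.999 = 115.11 g/mol.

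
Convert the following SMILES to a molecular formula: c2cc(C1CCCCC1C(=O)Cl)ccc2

C13H15ClO

Heavy atoms from the SMILES: 13 C, 1 Cl, 1 O.
Implicit hydrogens by atom environment:
  5 × C (aromatic): 1 H each → 5
  4 × C: 2 H each → 8
  2 × C: 1 H each → 2
  1 × C (aromatic): no H
  1 × C: no H
  1 × Cl: no H
  1 × O: no H
  Total hydrogens = 15.
Molecular formula: C13H15ClO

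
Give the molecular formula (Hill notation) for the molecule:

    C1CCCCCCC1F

Heavy atoms from the SMILES: 8 C, 1 F.
Implicit hydrogens by atom environment:
  7 × C: 2 H each → 14
  1 × C: 1 H
  1 × F: no H
  Total hydrogens = 15.
Molecular formula: C8H15F

C8H15F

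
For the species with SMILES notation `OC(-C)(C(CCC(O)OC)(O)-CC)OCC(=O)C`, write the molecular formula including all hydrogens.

Heavy atoms from the SMILES: 12 C, 6 O.
Implicit hydrogens by atom environment:
  4 × C: 3 H each → 12
  4 × C: 2 H each → 8
  3 × C: no H
  3 × O: 1 H each → 3
  3 × O: no H
  1 × C: 1 H
  Total hydrogens = 24.
Molecular formula: C12H24O6

C12H24O6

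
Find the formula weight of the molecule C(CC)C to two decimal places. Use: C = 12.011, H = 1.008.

58.12

Molecular formula: C4H10.
M = 4×12.011 + 10×1.008 = 58.12 g/mol.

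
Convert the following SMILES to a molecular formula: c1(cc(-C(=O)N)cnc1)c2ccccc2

C12H10N2O

Heavy atoms from the SMILES: 12 C, 2 N, 1 O.
Implicit hydrogens by atom environment:
  8 × C (aromatic): 1 H each → 8
  3 × C (aromatic): no H
  1 × C: no H
  1 × N: 2 H
  1 × N (aromatic): no H
  1 × O: no H
  Total hydrogens = 10.
Molecular formula: C12H10N2O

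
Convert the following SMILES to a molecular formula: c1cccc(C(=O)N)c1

Heavy atoms from the SMILES: 7 C, 1 N, 1 O.
Implicit hydrogens by atom environment:
  5 × C (aromatic): 1 H each → 5
  1 × C (aromatic): no H
  1 × C: no H
  1 × N: 2 H
  1 × O: no H
  Total hydrogens = 7.
Molecular formula: C7H7NO

C7H7NO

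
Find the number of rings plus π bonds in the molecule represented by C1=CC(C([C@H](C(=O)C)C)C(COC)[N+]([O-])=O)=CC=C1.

Molecular formula from the SMILES: C14H19NO4.
DoU = (2C + 2 + N − H − X)/2 = (2·14 + 2 + 1 − 19 − 0)/2 = 12/2 = 6.
(Structurally: 1 ring(s) + 5 π bond(s) = 6.)

6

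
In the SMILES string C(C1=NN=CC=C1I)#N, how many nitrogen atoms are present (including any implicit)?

3

The symbol for nitrogen appears 3 times in the SMILES.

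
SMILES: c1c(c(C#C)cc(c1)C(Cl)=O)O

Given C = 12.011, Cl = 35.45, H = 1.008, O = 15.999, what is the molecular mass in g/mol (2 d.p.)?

180.59

Molecular formula: C9H5ClO2.
M = 9×12.011 + 1×35.45 + 5×1.008 + 2×15.999 = 180.59 g/mol.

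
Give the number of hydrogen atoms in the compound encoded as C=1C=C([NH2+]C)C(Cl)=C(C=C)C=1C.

Hydrogens are implicit in SMILES; fill each atom to its normal valence:
  4 × C (aromatic): no H
  2 × C: 3 H each → 6
  2 × C (aromatic): 1 H each → 2
  1 × C: 2 H
  1 × C: 1 H
  1 × Cl: no H
  1 × N (charge +1): 2 H
  Total hydrogens = 13.

13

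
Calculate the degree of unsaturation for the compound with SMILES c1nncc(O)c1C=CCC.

Molecular formula from the SMILES: C8H10N2O.
DoU = (2C + 2 + N − H − X)/2 = (2·8 + 2 + 2 − 10 − 0)/2 = 10/2 = 5.
(Structurally: 1 ring(s) + 4 π bond(s) = 5.)

5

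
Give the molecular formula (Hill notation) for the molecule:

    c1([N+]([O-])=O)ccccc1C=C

C8H7NO2

Heavy atoms from the SMILES: 8 C, 1 N, 2 O.
Implicit hydrogens by atom environment:
  4 × C (aromatic): 1 H each → 4
  2 × C (aromatic): no H
  1 × C: 2 H
  1 × C: 1 H
  1 × N (charge +1): no H
  1 × O: no H
  1 × O (charge -1): no H
  Total hydrogens = 7.
Molecular formula: C8H7NO2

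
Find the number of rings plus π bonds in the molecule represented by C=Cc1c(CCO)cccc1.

Molecular formula from the SMILES: C10H12O.
DoU = (2C + 2 + N − H − X)/2 = (2·10 + 2 + 0 − 12 − 0)/2 = 10/2 = 5.
(Structurally: 1 ring(s) + 4 π bond(s) = 5.)

5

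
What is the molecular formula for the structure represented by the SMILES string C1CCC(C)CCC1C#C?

C10H16

Heavy atoms from the SMILES: 10 C.
Implicit hydrogens by atom environment:
  5 × C: 2 H each → 10
  3 × C: 1 H each → 3
  1 × C: 3 H
  1 × C: no H
  Total hydrogens = 16.
Molecular formula: C10H16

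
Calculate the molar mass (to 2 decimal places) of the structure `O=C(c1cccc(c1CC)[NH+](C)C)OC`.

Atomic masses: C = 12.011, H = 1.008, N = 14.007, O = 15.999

208.28

Molecular formula: C12H18NO2+.
M = 12×12.011 + 18×1.008 + 1×14.007 + 2×15.999 = 208.28 g/mol.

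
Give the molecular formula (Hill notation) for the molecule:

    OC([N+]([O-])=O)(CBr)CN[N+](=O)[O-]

C3H6BrN3O5

Heavy atoms from the SMILES: 1 Br, 3 C, 3 N, 5 O.
Implicit hydrogens by atom environment:
  2 × C: 2 H each → 4
  2 × N (charge +1): no H
  2 × O: no H
  2 × O (charge -1): no H
  1 × Br: no H
  1 × C: no H
  1 × N: 1 H
  1 × O: 1 H
  Total hydrogens = 6.
Molecular formula: C3H6BrN3O5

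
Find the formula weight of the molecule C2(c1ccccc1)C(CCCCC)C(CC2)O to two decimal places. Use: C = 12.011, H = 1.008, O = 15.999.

Molecular formula: C16H24O.
M = 16×12.011 + 24×1.008 + 1×15.999 = 232.37 g/mol.

232.37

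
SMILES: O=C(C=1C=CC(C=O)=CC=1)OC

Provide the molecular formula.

C9H8O3

Heavy atoms from the SMILES: 9 C, 3 O.
Implicit hydrogens by atom environment:
  4 × C (aromatic): 1 H each → 4
  3 × O: no H
  2 × C (aromatic): no H
  1 × C: 3 H
  1 × C: 1 H
  1 × C: no H
  Total hydrogens = 8.
Molecular formula: C9H8O3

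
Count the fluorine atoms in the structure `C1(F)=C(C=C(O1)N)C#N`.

1

The symbol for fluorine appears 1 time in the SMILES.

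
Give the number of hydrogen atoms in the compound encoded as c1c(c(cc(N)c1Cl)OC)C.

10

Hydrogens are implicit in SMILES; fill each atom to its normal valence:
  4 × C (aromatic): no H
  2 × C: 3 H each → 6
  2 × C (aromatic): 1 H each → 2
  1 × Cl: no H
  1 × N: 2 H
  1 × O: no H
  Total hydrogens = 10.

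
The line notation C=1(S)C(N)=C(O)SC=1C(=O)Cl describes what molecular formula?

C5H4ClNO2S2

Heavy atoms from the SMILES: 5 C, 1 Cl, 1 N, 2 O, 2 S.
Implicit hydrogens by atom environment:
  4 × C (aromatic): no H
  1 × C: no H
  1 × Cl: no H
  1 × N: 2 H
  1 × O: 1 H
  1 × O: no H
  1 × S: 1 H
  1 × S (aromatic): no H
  Total hydrogens = 4.
Molecular formula: C5H4ClNO2S2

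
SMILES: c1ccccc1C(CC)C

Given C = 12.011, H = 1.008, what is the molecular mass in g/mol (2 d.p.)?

Molecular formula: C10H14.
M = 10×12.011 + 14×1.008 = 134.22 g/mol.

134.22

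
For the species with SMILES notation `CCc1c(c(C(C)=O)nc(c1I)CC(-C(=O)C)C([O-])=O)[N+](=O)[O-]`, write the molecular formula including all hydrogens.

Heavy atoms from the SMILES: 14 C, 1 I, 2 N, 6 O.
Implicit hydrogens by atom environment:
  5 × C (aromatic): no H
  4 × O: no H
  3 × C: 3 H each → 9
  3 × C: no H
  2 × C: 2 H each → 4
  2 × O (charge -1): no H
  1 × C: 1 H
  1 × I: no H
  1 × N (aromatic): no H
  1 × N (charge +1): no H
  Total hydrogens = 14.
Net charge -1.
Molecular formula: C14H14IN2O6-

C14H14IN2O6-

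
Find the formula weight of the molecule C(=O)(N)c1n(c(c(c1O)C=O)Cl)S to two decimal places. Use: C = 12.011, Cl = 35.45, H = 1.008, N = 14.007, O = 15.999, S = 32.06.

220.63

Molecular formula: C6H5ClN2O3S.
M = 6×12.011 + 1×35.45 + 5×1.008 + 2×14.007 + 3×15.999 + 1×32.06 = 220.63 g/mol.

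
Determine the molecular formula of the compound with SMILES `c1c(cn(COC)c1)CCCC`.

Heavy atoms from the SMILES: 10 C, 1 N, 1 O.
Implicit hydrogens by atom environment:
  4 × C: 2 H each → 8
  3 × C (aromatic): 1 H each → 3
  2 × C: 3 H each → 6
  1 × C (aromatic): no H
  1 × N (aromatic): no H
  1 × O: no H
  Total hydrogens = 17.
Molecular formula: C10H17NO

C10H17NO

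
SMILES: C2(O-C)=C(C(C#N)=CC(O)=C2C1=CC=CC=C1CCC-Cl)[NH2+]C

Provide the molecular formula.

C18H20ClN2O2+

Heavy atoms from the SMILES: 18 C, 1 Cl, 2 N, 2 O.
Implicit hydrogens by atom environment:
  7 × C (aromatic): no H
  5 × C (aromatic): 1 H each → 5
  3 × C: 2 H each → 6
  2 × C: 3 H each → 6
  1 × C: no H
  1 × Cl: no H
  1 × N (charge +1): 2 H
  1 × N: no H
  1 × O: 1 H
  1 × O: no H
  Total hydrogens = 20.
Net charge +1.
Molecular formula: C18H20ClN2O2+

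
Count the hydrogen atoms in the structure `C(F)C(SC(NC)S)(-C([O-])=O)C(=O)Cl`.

Hydrogens are implicit in SMILES; fill each atom to its normal valence:
  3 × C: no H
  2 × O: no H
  1 × C: 3 H
  1 × C: 2 H
  1 × C: 1 H
  1 × Cl: no H
  1 × F: no H
  1 × N: 1 H
  1 × O (charge -1): no H
  1 × S: 1 H
  1 × S: no H
  Total hydrogens = 8.

8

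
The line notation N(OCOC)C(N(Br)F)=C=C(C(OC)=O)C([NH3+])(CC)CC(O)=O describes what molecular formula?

Heavy atoms from the SMILES: 1 Br, 12 C, 1 F, 3 N, 6 O.
Implicit hydrogens by atom environment:
  6 × C: no H
  5 × O: no H
  3 × C: 3 H each → 9
  3 × C: 2 H each → 6
  1 × Br: no H
  1 × F: no H
  1 × N (charge +1): 3 H
  1 × N: 1 H
  1 × N: no H
  1 × O: 1 H
  Total hydrogens = 20.
Net charge +1.
Molecular formula: C12H20BrFN3O6+

C12H20BrFN3O6+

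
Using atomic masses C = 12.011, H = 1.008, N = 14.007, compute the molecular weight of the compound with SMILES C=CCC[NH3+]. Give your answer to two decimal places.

72.13

Molecular formula: C4H10N+.
M = 4×12.011 + 10×1.008 + 1×14.007 = 72.13 g/mol.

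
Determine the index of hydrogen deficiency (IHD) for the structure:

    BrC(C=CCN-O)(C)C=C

Molecular formula from the SMILES: C7H12BrNO.
DoU = (2C + 2 + N − H − X)/2 = (2·7 + 2 + 1 − 12 − 1)/2 = 4/2 = 2.
(Structurally: 0 ring(s) + 2 π bond(s) = 2.)

2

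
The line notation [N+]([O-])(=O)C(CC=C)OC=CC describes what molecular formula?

Heavy atoms from the SMILES: 7 C, 1 N, 3 O.
Implicit hydrogens by atom environment:
  4 × C: 1 H each → 4
  2 × C: 2 H each → 4
  2 × O: no H
  1 × C: 3 H
  1 × N (charge +1): no H
  1 × O (charge -1): no H
  Total hydrogens = 11.
Molecular formula: C7H11NO3

C7H11NO3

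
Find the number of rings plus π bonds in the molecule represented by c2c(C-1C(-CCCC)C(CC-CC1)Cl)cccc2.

Molecular formula from the SMILES: C17H25Cl.
DoU = (2C + 2 + N − H − X)/2 = (2·17 + 2 + 0 − 25 − 1)/2 = 10/2 = 5.
(Structurally: 2 ring(s) + 3 π bond(s) = 5.)

5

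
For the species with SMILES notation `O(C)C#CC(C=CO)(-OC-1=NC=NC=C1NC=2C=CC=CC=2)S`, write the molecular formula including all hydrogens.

Heavy atoms from the SMILES: 16 C, 3 N, 3 O, 1 S.
Implicit hydrogens by atom environment:
  7 × C (aromatic): 1 H each → 7
  3 × C (aromatic): no H
  3 × C: no H
  2 × C: 1 H each → 2
  2 × N (aromatic): no H
  2 × O: no H
  1 × C: 3 H
  1 × N: 1 H
  1 × O: 1 H
  1 × S: 1 H
  Total hydrogens = 15.
Molecular formula: C16H15N3O3S

C16H15N3O3S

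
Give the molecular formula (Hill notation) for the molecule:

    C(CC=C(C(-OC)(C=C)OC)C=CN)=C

Heavy atoms from the SMILES: 12 C, 1 N, 2 O.
Implicit hydrogens by atom environment:
  5 × C: 1 H each → 5
  3 × C: 2 H each → 6
  2 × C: 3 H each → 6
  2 × C: no H
  2 × O: no H
  1 × N: 2 H
  Total hydrogens = 19.
Molecular formula: C12H19NO2

C12H19NO2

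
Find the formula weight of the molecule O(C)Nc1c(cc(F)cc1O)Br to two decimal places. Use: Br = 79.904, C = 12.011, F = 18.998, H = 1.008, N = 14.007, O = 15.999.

236.04

Molecular formula: C7H7BrFNO2.
M = 1×79.904 + 7×12.011 + 1×18.998 + 7×1.008 + 1×14.007 + 2×15.999 = 236.04 g/mol.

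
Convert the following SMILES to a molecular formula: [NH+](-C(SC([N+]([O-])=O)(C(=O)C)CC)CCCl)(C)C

C10H20ClN2O3S+

Heavy atoms from the SMILES: 10 C, 1 Cl, 2 N, 3 O, 1 S.
Implicit hydrogens by atom environment:
  4 × C: 3 H each → 12
  3 × C: 2 H each → 6
  2 × C: no H
  2 × O: no H
  1 × C: 1 H
  1 × Cl: no H
  1 × N (charge +1): 1 H
  1 × N (charge +1): no H
  1 × O (charge -1): no H
  1 × S: no H
  Total hydrogens = 20.
Net charge +1.
Molecular formula: C10H20ClN2O3S+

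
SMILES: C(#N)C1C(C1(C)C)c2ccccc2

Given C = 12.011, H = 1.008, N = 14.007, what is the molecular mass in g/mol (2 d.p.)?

171.24

Molecular formula: C12H13N.
M = 12×12.011 + 13×1.008 + 1×14.007 = 171.24 g/mol.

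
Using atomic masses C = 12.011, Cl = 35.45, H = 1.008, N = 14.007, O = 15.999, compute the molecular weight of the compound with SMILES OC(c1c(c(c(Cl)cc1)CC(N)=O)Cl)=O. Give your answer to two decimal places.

248.06

Molecular formula: C9H7Cl2NO3.
M = 9×12.011 + 2×35.45 + 7×1.008 + 1×14.007 + 3×15.999 = 248.06 g/mol.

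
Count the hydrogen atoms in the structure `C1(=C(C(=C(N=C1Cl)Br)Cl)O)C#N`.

Hydrogens are implicit in SMILES; fill each atom to its normal valence:
  5 × C (aromatic): no H
  2 × Cl: no H
  1 × Br: no H
  1 × C: no H
  1 × N (aromatic): no H
  1 × N: no H
  1 × O: 1 H
  Total hydrogens = 1.

1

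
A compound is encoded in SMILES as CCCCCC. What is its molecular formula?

Heavy atoms from the SMILES: 6 C.
Implicit hydrogens by atom environment:
  4 × C: 2 H each → 8
  2 × C: 3 H each → 6
  Total hydrogens = 14.
Molecular formula: C6H14

C6H14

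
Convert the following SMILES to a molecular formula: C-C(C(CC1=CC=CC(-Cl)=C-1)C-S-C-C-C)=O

C14H19ClOS

Heavy atoms from the SMILES: 14 C, 1 Cl, 1 O, 1 S.
Implicit hydrogens by atom environment:
  4 × C: 2 H each → 8
  4 × C (aromatic): 1 H each → 4
  2 × C: 3 H each → 6
  2 × C (aromatic): no H
  1 × C: 1 H
  1 × C: no H
  1 × Cl: no H
  1 × O: no H
  1 × S: no H
  Total hydrogens = 19.
Molecular formula: C14H19ClOS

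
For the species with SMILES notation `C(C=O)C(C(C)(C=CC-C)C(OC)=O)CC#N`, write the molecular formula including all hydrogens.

C13H19NO3

Heavy atoms from the SMILES: 13 C, 1 N, 3 O.
Implicit hydrogens by atom environment:
  4 × C: 1 H each → 4
  3 × C: 3 H each → 9
  3 × C: 2 H each → 6
  3 × C: no H
  3 × O: no H
  1 × N: no H
  Total hydrogens = 19.
Molecular formula: C13H19NO3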